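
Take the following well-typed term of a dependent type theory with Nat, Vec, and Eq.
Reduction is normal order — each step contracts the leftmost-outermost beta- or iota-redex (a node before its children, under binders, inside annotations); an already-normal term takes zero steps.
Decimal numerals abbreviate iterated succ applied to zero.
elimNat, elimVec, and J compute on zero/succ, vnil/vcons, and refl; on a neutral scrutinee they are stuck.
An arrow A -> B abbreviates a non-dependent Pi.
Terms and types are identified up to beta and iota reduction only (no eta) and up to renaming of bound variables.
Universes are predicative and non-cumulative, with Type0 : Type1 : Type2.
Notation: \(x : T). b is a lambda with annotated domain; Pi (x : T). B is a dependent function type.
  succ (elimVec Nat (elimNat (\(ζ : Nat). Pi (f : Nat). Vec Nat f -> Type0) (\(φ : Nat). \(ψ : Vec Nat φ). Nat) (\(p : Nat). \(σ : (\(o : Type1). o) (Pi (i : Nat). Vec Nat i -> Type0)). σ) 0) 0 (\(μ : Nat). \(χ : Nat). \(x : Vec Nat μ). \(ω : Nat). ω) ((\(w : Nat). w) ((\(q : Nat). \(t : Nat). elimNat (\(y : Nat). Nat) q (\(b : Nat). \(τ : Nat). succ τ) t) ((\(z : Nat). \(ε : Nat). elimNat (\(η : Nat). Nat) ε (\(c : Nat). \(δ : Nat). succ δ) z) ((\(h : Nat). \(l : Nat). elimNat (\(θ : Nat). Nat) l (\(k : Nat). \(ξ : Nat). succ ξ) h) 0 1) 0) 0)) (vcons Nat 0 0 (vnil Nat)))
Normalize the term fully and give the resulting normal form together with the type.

reduced normal form:
  1
type:
  Nat


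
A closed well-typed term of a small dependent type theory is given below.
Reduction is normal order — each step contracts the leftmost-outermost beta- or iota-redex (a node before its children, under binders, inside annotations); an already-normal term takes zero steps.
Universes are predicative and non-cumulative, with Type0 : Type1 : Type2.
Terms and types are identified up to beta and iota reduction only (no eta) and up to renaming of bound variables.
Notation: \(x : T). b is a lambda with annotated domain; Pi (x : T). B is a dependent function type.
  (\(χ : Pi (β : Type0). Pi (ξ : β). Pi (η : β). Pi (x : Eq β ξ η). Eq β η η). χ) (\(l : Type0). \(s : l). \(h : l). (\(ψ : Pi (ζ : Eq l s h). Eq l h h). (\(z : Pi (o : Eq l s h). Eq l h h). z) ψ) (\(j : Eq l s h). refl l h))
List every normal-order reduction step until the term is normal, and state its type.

normal-order reduction:
  (\(χ : Pi (β : Type0). Pi (ξ : β). Pi (η : β). Pi (x : Eq β ξ η). Eq β η η). χ) (\(l : Type0). \(s : l). \(h : l). (\(ψ : Pi (ζ : Eq l s h). Eq l h h). (\(z : Pi (o : Eq l s h). Eq l h h). z) ψ) (\(j : Eq l s h). refl l h))
  ~> \(χ : Type0). \(β : χ). \(ξ : χ). (\(η : Pi (x : Eq χ β ξ). Eq χ ξ ξ). (\(l : Pi (s : Eq χ β ξ). Eq χ ξ ξ). l) η) (\(h : Eq χ β ξ). refl χ ξ)
  ~> \(χ : Type0). \(β : χ). \(ξ : χ). (\(η : Pi (x : Eq χ β ξ). Eq χ ξ ξ). η) (\(l : Eq χ β ξ). refl χ ξ)
  ~> \(χ : Type0). \(β : χ). \(ξ : χ). \(η : Eq χ β ξ). refl χ ξ
type:
  Pi (χ : Type0). Pi (β : χ). Pi (ξ : χ). Pi (η : Eq χ β ξ). Eq χ ξ ξ


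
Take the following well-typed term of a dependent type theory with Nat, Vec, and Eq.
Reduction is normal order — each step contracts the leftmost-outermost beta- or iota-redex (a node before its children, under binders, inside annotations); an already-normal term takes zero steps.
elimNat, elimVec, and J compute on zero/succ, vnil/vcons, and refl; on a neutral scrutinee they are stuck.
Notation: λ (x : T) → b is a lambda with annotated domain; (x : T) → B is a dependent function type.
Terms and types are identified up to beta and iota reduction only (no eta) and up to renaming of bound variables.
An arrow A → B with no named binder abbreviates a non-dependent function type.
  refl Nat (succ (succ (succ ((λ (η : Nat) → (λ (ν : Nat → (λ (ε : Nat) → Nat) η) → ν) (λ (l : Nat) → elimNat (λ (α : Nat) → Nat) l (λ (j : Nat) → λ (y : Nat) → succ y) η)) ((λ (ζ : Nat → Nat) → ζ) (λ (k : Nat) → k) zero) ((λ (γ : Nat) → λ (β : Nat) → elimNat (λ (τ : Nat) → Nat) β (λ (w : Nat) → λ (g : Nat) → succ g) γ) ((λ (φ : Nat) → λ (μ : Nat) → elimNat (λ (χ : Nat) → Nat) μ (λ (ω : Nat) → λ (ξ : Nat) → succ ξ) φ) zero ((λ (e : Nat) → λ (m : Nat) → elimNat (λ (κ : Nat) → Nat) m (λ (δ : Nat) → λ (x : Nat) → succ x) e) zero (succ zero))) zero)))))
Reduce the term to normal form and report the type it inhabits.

reduced normal form:
  refl Nat (succ (succ (succ (succ zero))))
inferred type:
  Eq Nat (succ (succ (succ (succ zero)))) (succ (succ (succ (succ zero))))


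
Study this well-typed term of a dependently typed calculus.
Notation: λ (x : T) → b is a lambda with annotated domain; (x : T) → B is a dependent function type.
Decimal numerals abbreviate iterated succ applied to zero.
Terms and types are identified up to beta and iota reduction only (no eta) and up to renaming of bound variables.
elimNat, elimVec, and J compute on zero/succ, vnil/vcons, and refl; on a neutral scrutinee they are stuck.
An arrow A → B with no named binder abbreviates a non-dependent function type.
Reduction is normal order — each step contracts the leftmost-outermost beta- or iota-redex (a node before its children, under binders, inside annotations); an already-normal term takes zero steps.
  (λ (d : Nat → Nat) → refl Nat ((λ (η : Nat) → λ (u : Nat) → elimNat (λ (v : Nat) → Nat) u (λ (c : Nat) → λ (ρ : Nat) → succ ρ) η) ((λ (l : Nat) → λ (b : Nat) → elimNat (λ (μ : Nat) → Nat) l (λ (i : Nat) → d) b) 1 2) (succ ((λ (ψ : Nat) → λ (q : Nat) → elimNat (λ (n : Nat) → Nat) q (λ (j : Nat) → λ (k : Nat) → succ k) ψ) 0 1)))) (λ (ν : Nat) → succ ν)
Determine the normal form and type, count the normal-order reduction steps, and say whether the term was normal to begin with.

reduced normal form:
  refl Nat 5
the term's type:
  Eq Nat 5 5
normal-order step count: 25
started in normal form: no
first redex: a beta-redex


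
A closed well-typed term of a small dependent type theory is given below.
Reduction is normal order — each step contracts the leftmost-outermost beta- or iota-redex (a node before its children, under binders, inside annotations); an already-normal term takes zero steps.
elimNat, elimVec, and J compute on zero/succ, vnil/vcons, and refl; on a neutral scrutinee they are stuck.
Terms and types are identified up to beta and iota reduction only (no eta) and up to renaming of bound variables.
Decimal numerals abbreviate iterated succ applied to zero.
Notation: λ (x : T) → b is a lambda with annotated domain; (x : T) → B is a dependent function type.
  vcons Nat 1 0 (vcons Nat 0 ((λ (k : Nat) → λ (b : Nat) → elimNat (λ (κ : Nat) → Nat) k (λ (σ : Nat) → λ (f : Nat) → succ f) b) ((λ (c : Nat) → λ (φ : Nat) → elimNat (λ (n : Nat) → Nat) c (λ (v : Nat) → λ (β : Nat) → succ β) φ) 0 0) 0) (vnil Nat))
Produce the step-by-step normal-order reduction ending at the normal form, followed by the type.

normal-order reduction:
  vcons Nat 1 0 (vcons Nat 0 ((λ (k : Nat) → λ (b : Nat) → elimNat (λ (κ : Nat) → Nat) k (λ (σ : Nat) → λ (f : Nat) → succ f) b) ((λ (c : Nat) → λ (φ : Nat) → elimNat (λ (n : Nat) → Nat) c (λ (v : Nat) → λ (β : Nat) → succ β) φ) 0 0) 0) (vnil Nat))
  ~> vcons Nat 1 0 (vcons Nat 0 ((λ (k : Nat) → elimNat (λ (b : Nat) → Nat) ((λ (κ : Nat) → λ (σ : Nat) → elimNat (λ (f : Nat) → Nat) κ (λ (c : Nat) → λ (φ : Nat) → succ φ) σ) 0 0) (λ (n : Nat) → λ (v : Nat) → succ v) k) 0) (vnil Nat))
  ~> vcons Nat 1 0 (vcons Nat 0 (elimNat (λ (k : Nat) → Nat) ((λ (b : Nat) → λ (κ : Nat) → elimNat (λ (σ : Nat) → Nat) b (λ (f : Nat) → λ (c : Nat) → succ c) κ) 0 0) (λ (φ : Nat) → λ (n : Nat) → succ n) 0) (vnil Nat))
  ~> vcons Nat 1 0 (vcons Nat 0 ((λ (k : Nat) → λ (b : Nat) → elimNat (λ (κ : Nat) → Nat) k (λ (σ : Nat) → λ (f : Nat) → succ f) b) 0 0) (vnil Nat))
  ~> vcons Nat 1 0 (vcons Nat 0 ((λ (k : Nat) → elimNat (λ (b : Nat) → Nat) 0 (λ (κ : Nat) → λ (σ : Nat) → succ σ) k) 0) (vnil Nat))
  ~> vcons Nat 1 0 (vcons Nat 0 (elimNat (λ (k : Nat) → Nat) 0 (λ (b : Nat) → λ (κ : Nat) → succ κ) 0) (vnil Nat))
  ~> vcons Nat 1 0 (vcons Nat 0 0 (vnil Nat))
type:
  Vec Nat 2


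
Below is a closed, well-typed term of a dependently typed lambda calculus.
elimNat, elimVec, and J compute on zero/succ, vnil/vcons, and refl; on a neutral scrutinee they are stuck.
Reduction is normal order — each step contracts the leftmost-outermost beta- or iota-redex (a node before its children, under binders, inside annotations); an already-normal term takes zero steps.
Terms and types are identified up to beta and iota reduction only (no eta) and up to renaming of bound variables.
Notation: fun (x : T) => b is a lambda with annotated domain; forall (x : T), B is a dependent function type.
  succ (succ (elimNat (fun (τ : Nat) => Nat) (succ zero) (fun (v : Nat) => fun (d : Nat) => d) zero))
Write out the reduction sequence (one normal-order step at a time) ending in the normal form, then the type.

normal-order reduction sequence:
  succ (succ (elimNat (fun (τ : Nat) => Nat) (succ zero) (fun (v : Nat) => fun (d : Nat) => d) zero))
  ~> succ (succ (succ zero))
type:
  Nat


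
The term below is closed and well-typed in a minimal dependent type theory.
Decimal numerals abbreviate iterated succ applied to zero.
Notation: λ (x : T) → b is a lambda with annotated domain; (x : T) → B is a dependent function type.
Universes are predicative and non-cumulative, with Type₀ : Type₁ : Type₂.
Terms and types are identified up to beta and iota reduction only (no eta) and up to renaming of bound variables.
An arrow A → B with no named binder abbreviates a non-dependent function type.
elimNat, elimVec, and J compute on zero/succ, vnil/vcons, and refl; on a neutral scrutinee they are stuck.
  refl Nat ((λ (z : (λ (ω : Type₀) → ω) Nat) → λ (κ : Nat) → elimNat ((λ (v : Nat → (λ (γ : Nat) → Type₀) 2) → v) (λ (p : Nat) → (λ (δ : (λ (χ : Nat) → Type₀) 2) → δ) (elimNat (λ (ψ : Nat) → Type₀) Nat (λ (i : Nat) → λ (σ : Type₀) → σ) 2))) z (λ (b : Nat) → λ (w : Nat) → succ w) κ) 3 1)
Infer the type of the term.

the term's type:
  Eq Nat 4 4


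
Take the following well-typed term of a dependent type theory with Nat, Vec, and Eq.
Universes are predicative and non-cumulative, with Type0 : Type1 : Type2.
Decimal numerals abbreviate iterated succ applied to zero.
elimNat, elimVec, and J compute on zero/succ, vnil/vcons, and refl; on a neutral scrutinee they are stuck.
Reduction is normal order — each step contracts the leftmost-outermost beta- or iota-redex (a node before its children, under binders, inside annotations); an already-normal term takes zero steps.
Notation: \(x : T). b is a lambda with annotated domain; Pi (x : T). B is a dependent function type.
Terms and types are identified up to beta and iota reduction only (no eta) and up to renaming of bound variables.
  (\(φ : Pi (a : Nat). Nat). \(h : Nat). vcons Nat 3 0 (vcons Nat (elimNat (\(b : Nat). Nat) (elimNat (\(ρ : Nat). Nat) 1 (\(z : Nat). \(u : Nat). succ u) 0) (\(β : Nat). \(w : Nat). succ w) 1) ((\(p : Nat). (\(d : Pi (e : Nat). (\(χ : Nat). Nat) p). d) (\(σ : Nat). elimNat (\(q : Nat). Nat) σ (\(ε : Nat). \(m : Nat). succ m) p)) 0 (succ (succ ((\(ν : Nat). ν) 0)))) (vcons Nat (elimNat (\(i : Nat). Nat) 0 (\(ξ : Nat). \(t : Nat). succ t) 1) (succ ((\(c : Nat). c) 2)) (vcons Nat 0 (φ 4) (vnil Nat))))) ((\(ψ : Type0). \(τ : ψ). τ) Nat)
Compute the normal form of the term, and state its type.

normal form:
  \(φ : Nat). vcons Nat 3 0 (vcons Nat 2 2 (vcons Nat 1 3 (vcons Nat 0 4 (vnil Nat))))
type:
  Pi (φ : Nat). Vec Nat 4


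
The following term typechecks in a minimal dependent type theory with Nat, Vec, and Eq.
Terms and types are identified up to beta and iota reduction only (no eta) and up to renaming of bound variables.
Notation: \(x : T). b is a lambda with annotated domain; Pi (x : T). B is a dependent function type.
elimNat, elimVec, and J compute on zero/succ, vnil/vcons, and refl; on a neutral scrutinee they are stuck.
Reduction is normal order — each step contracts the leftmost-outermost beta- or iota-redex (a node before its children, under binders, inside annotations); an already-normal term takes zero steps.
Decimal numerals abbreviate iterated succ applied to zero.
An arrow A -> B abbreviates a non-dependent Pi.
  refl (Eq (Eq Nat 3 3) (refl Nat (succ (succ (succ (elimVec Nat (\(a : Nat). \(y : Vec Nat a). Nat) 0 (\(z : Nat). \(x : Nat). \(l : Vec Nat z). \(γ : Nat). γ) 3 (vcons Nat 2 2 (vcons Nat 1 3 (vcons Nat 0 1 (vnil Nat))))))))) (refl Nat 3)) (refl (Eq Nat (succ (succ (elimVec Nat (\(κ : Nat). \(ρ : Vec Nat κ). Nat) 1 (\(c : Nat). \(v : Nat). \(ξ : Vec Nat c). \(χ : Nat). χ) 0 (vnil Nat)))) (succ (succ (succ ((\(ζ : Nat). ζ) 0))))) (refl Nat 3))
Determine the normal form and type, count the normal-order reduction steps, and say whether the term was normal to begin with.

normal form:
  refl (Eq (Eq Nat 3 3) (refl Nat 3) (refl Nat 3)) (refl (Eq Nat 3 3) (refl Nat 3))
type:
  Eq (Eq (Eq Nat 3 3) (refl Nat 3) (refl Nat 3)) (refl (Eq Nat 3 3) (refl Nat 3)) (refl (Eq Nat 3 3) (refl Nat 3))
reduction steps (normal order): 18
term was already normal: no
first redex: an elimVec iota-redex


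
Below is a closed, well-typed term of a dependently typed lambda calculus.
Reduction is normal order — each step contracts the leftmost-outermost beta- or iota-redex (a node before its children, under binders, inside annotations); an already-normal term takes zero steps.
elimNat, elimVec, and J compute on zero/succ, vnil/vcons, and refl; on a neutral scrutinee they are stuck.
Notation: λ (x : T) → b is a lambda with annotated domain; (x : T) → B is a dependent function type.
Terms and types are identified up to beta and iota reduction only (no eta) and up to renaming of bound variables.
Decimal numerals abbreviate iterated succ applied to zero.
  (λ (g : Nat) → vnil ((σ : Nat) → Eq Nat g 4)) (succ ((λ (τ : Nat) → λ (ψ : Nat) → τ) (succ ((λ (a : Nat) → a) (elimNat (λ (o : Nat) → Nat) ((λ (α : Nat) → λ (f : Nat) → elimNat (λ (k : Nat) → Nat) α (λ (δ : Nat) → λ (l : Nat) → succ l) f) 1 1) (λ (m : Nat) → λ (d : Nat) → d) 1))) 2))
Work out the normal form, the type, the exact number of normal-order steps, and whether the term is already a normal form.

resulting normal form:
  vnil ((g : Nat) → Eq Nat 4 4)
type:
  Vec ((g : Nat) → Eq Nat 4 4) 0
steps to reach normal form (normal order): 14
term was already normal: no
first contracted redex: a beta-redex


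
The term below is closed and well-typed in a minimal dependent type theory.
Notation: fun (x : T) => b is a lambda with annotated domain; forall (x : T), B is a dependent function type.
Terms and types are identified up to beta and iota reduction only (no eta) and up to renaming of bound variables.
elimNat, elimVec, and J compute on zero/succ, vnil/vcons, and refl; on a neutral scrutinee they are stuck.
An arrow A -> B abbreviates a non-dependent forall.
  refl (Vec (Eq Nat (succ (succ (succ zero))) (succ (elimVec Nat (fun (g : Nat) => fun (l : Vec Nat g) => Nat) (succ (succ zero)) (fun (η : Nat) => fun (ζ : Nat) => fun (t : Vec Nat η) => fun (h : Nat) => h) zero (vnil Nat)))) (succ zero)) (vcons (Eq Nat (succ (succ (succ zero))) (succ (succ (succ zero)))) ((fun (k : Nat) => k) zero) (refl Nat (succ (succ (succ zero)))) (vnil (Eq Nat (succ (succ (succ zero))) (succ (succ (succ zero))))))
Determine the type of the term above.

the term's type:
  Eq (Vec (Eq Nat (succ (succ (succ zero))) (succ (succ (succ zero)))) (succ zero)) (vcons (Eq Nat (succ (succ (succ zero))) (succ (succ (succ zero)))) zero (refl Nat (succ (succ (succ zero)))) (vnil (Eq Nat (succ (succ (succ zero))) (succ (succ (succ zero)))))) (vcons (Eq Nat (succ (succ (succ zero))) (succ (succ (succ zero)))) zero (refl Nat (succ (succ (succ zero)))) (vnil (Eq Nat (succ (succ (succ zero))) (succ (succ (succ zero))))))


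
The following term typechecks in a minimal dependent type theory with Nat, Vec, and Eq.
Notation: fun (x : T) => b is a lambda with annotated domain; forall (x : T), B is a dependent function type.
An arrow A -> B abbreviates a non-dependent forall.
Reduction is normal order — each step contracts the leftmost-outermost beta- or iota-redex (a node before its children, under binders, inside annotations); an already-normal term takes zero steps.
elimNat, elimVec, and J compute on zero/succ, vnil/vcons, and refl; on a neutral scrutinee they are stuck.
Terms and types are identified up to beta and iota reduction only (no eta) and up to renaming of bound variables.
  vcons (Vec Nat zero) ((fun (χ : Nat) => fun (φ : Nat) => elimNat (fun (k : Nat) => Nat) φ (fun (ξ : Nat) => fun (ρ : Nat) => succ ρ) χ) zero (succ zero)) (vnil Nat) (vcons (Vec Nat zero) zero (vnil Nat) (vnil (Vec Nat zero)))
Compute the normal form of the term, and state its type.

reduced normal form:
  vcons (Vec Nat zero) (succ zero) (vnil Nat) (vcons (Vec Nat zero) zero (vnil Nat) (vnil (Vec Nat zero)))
inferred type:
  Vec (Vec Nat zero) (succ (succ zero))
observation: reduction starts at a beta-redex, and 3 normal-order steps reach the normal form.


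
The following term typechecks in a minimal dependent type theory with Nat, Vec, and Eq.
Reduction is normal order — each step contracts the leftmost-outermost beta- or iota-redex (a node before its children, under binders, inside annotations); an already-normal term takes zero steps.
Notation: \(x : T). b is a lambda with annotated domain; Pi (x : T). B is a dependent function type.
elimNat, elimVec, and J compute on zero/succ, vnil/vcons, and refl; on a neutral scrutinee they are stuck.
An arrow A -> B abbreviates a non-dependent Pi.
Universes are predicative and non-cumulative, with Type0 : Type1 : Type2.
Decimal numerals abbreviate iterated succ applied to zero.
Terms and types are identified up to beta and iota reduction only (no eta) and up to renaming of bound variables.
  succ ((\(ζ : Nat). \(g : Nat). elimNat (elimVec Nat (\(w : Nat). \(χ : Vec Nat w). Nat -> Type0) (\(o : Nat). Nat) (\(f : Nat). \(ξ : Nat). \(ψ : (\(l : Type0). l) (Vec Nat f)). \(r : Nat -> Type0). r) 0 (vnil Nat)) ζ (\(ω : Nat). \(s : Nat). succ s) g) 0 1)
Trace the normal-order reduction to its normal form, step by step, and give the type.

reduction (normal order):
  succ ((\(ζ : Nat). \(g : Nat). elimNat (elimVec Nat (\(w : Nat). \(χ : Vec Nat w). Nat -> Type0) (\(o : Nat). Nat) (\(f : Nat). \(ξ : Nat). \(ψ : (\(l : Type0). l) (Vec Nat f)). \(r : Nat -> Type0). r) 0 (vnil Nat)) ζ (\(ω : Nat). \(s : Nat). succ s) g) 0 1)
  ~> succ ((\(ζ : Nat). elimNat (elimVec Nat (\(g : Nat). \(w : Vec Nat g). Nat -> Type0) (\(χ : Nat). Nat) (\(o : Nat). \(f : Nat). \(ξ : (\(ψ : Type0). ψ) (Vec Nat o)). \(l : Nat -> Type0). l) 0 (vnil Nat)) 0 (\(r : Nat). \(ω : Nat). succ ω) ζ) 1)
  ~> succ (elimNat (elimVec Nat (\(ζ : Nat). \(g : Vec Nat ζ). Nat -> Type0) (\(w : Nat). Nat) (\(χ : Nat). \(o : Nat). \(f : (\(ξ : Type0). ξ) (Vec Nat χ)). \(ψ : Nat -> Type0). ψ) 0 (vnil Nat)) 0 (\(l : Nat). \(r : Nat). succ r) 1)
  ~> succ ((\(ζ : Nat). \(g : Nat). succ g) 0 (elimNat (elimVec Nat (\(w : Nat). \(χ : Vec Nat w). Nat -> Type0) (\(o : Nat). Nat) (\(f : Nat). \(ξ : Nat). \(ψ : (\(l : Type0). l) (Vec Nat f)). \(r : Nat -> Type0). r) 0 (vnil Nat)) 0 (\(ω : Nat). \(s : Nat). succ s) 0))
  ~> succ ((\(ζ : Nat). succ ζ) (elimNat (elimVec Nat (\(g : Nat). \(w : Vec Nat g). Nat -> Type0) (\(χ : Nat). Nat) (\(o : Nat). \(f : Nat). \(ξ : (\(ψ : Type0). ψ) (Vec Nat o)). \(l : Nat -> Type0). l) 0 (vnil Nat)) 0 (\(r : Nat). \(ω : Nat). succ ω) 0))
  ~> succ (succ (elimNat (elimVec Nat (\(ζ : Nat). \(g : Vec Nat ζ). Nat -> Type0) (\(w : Nat). Nat) (\(χ : Nat). \(o : Nat). \(f : (\(ξ : Type0). ξ) (Vec Nat χ)). \(ψ : Nat -> Type0). ψ) 0 (vnil Nat)) 0 (\(l : Nat). \(r : Nat). succ r) 0))
  ~> 2
the term's type:
  Nat


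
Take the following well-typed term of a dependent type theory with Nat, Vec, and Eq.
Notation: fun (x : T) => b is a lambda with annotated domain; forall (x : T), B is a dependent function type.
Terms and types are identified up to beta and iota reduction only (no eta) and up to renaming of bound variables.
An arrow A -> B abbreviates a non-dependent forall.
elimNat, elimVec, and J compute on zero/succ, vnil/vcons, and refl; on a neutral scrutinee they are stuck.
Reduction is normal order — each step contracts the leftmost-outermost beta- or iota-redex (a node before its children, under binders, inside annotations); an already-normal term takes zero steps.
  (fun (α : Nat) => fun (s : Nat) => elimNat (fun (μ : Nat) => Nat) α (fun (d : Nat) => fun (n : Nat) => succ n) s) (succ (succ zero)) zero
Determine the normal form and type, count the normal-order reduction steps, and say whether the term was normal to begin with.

reduced normal form:
  succ (succ zero)
inferred type:
  Nat
reduction steps (normal order): 3
started in normal form: no
first contracted redex: a beta-redex


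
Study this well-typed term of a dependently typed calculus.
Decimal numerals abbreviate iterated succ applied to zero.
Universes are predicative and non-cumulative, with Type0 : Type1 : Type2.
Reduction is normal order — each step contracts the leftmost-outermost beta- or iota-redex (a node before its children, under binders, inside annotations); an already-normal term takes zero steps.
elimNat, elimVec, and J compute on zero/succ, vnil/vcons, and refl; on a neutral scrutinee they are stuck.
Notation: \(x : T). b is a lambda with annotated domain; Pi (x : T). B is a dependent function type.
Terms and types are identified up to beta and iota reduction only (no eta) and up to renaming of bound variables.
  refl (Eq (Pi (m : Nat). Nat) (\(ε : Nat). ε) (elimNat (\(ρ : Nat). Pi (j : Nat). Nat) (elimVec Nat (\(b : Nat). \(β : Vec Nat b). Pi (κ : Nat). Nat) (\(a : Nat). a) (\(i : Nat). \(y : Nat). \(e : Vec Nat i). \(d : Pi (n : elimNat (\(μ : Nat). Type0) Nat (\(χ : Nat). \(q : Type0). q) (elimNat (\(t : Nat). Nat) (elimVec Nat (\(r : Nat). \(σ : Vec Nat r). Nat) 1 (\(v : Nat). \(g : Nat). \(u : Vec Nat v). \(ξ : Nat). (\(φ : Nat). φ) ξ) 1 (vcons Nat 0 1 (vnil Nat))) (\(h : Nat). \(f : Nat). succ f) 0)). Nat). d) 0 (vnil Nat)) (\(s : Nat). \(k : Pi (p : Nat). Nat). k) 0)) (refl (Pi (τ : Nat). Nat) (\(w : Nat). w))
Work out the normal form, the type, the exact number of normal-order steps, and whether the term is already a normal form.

resulting normal form:
  refl (Eq (Pi (m : Nat). Nat) (\(ε : Nat). ε) (\(ρ : Nat). ρ)) (refl (Pi (j : Nat). Nat) (\(b : Nat). b))
inferred type:
  Eq (Eq (Pi (m : Nat). Nat) (\(ε : Nat). ε) (\(ρ : Nat). ρ)) (refl (Pi (j : Nat). Nat) (\(b : Nat). b)) (refl (Pi (β : Nat). Nat) (\(κ : Nat). κ))
normal-order step count: 2
started in normal form: no
first contracted redex: an elimNat iota-redex


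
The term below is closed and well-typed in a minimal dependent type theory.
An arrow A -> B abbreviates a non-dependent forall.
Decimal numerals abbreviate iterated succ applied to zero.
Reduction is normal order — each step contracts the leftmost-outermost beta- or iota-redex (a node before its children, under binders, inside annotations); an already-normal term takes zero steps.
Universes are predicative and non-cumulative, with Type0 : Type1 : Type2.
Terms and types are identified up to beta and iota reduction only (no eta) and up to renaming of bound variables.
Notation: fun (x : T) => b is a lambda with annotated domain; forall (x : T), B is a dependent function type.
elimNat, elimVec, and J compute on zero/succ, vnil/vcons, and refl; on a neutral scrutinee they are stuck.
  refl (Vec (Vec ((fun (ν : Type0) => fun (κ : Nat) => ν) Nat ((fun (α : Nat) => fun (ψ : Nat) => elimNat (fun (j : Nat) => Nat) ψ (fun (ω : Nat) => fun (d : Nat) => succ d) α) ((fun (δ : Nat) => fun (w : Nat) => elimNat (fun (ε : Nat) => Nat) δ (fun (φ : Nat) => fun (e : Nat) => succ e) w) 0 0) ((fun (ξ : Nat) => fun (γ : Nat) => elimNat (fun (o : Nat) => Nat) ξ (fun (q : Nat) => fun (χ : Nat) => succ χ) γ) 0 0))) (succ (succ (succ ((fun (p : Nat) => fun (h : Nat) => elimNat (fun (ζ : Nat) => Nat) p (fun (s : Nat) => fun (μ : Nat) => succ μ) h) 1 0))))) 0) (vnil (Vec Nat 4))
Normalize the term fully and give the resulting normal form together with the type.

resulting normal form:
  refl (Vec (Vec Nat 4) 0) (vnil (Vec Nat 4))
type:
  Eq (Vec (Vec Nat 4) 0) (vnil (Vec Nat 4)) (vnil (Vec Nat 4))


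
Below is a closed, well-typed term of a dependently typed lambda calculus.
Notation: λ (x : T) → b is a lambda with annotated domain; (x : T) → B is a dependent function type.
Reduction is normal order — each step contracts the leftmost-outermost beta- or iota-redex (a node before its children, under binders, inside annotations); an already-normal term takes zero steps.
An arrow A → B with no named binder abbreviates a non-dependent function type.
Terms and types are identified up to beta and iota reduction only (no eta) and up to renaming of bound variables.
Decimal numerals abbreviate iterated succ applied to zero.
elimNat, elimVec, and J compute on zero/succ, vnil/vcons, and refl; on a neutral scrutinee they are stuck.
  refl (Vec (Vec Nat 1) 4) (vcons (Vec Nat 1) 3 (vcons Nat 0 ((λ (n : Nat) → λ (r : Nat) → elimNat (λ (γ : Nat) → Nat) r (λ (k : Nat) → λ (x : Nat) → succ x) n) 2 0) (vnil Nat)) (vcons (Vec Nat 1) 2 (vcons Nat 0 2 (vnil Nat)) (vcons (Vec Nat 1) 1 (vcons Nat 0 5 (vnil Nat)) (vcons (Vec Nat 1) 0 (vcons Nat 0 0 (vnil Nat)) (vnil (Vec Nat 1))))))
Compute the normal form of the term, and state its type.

resulting normal form:
  refl (Vec (Vec Nat 1) 4) (vcons (Vec Nat 1) 3 (vcons Nat 0 2 (vnil Nat)) (vcons (Vec Nat 1) 2 (vcons Nat 0 2 (vnil Nat)) (vcons (Vec Nat 1) 1 (vcons Nat 0 5 (vnil Nat)) (vcons (Vec Nat 1) 0 (vcons Nat 0 0 (vnil Nat)) (vnil (Vec Nat 1))))))
type:
  Eq (Vec (Vec Nat 1) 4) (vcons (Vec Nat 1) 3 (vcons Nat 0 2 (vnil Nat)) (vcons (Vec Nat 1) 2 (vcons Nat 0 2 (vnil Nat)) (vcons (Vec Nat 1) 1 (vcons Nat 0 5 (vnil Nat)) (vcons (Vec Nat 1) 0 (vcons Nat 0 0 (vnil Nat)) (vnil (Vec Nat 1)))))) (vcons (Vec Nat 1) 3 (vcons Nat 0 2 (vnil Nat)) (vcons (Vec Nat 1) 2 (vcons Nat 0 2 (vnil Nat)) (vcons (Vec Nat 1) 1 (vcons Nat 0 5 (vnil Nat)) (vcons (Vec Nat 1) 0 (vcons Nat 0 0 (vnil Nat)) (vnil (Vec Nat 1))))))
observation: contracting a beta-redex first, the term normalizes in 9 steps.


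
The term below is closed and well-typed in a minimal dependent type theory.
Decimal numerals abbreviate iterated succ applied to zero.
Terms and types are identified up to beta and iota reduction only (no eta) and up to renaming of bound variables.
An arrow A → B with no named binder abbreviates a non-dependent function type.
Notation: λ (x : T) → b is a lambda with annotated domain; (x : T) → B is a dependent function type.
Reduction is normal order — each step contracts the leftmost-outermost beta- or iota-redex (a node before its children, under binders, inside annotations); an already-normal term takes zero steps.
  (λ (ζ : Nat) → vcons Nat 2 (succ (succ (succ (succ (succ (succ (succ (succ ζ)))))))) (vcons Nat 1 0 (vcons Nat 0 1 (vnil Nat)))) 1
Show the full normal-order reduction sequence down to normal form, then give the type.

normal-order reduction:
  (λ (ζ : Nat) → vcons Nat 2 (succ (succ (succ (succ (succ (succ (succ (succ ζ)))))))) (vcons Nat 1 0 (vcons Nat 0 1 (vnil Nat)))) 1
  ~> vcons Nat 2 9 (vcons Nat 1 0 (vcons Nat 0 1 (vnil Nat)))
inferred type:
  Vec Nat 3


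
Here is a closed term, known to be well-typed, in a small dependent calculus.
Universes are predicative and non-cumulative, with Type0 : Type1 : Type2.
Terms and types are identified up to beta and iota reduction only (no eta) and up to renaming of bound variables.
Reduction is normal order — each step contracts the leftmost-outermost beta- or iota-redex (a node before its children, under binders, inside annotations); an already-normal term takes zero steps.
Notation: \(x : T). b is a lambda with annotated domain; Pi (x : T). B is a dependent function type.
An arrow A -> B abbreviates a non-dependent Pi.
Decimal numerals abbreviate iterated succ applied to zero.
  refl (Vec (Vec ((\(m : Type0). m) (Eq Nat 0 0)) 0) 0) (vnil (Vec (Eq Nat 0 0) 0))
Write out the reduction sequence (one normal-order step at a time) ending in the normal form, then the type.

reduction (normal order):
  refl (Vec (Vec ((\(m : Type0). m) (Eq Nat 0 0)) 0) 0) (vnil (Vec (Eq Nat 0 0) 0))
  ~> refl (Vec (Vec (Eq Nat 0 0) 0) 0) (vnil (Vec (Eq Nat 0 0) 0))
the term's type:
  Eq (Vec (Vec (Eq Nat 0 0) 0) 0) (vnil (Vec (Eq Nat 0 0) 0)) (vnil (Vec (Eq Nat 0 0) 0))


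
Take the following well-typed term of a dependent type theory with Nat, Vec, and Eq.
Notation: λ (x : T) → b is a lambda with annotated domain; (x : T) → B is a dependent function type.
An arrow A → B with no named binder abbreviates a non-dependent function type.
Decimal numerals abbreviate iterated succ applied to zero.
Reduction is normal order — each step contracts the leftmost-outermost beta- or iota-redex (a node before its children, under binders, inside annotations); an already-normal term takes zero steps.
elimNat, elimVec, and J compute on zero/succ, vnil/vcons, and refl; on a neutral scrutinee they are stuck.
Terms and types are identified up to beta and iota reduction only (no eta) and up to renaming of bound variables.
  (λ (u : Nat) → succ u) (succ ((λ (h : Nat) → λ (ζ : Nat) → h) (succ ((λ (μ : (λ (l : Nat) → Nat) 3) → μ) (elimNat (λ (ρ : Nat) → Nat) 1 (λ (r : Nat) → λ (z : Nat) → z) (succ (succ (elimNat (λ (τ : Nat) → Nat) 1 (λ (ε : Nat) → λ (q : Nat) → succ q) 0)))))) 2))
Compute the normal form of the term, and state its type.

normal form:
  4
inferred type:
  Nat
observation: the term reaches its normal form after 15 normal-order steps.


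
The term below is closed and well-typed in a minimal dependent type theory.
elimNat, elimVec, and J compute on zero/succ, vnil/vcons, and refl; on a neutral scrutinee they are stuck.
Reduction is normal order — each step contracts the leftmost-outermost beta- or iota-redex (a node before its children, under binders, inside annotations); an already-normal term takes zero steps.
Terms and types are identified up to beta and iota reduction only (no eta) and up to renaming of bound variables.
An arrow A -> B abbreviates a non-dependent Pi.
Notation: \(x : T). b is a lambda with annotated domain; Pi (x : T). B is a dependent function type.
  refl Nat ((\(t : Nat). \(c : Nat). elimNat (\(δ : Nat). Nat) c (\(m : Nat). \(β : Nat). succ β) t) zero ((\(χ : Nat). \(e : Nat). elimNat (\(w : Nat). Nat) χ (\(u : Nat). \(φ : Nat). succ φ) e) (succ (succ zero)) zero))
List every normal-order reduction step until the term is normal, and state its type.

reduction (normal order):
  refl Nat ((\(t : Nat). \(c : Nat). elimNat (\(δ : Nat). Nat) c (\(m : Nat). \(β : Nat). succ β) t) zero ((\(χ : Nat). \(e : Nat). elimNat (\(w : Nat). Nat) χ (\(u : Nat). \(φ : Nat). succ φ) e) (succ (succ zero)) zero))
  ~> refl Nat ((\(t : Nat). elimNat (\(c : Nat). Nat) t (\(δ : Nat). \(m : Nat). succ m) zero) ((\(β : Nat). \(χ : Nat). elimNat (\(e : Nat). Nat) β (\(w : Nat). \(u : Nat). succ u) χ) (succ (succ zero)) zero))
  ~> refl Nat (elimNat (\(t : Nat). Nat) ((\(c : Nat). \(δ : Nat). elimNat (\(m : Nat). Nat) c (\(β : Nat). \(χ : Nat). succ χ) δ) (succ (succ zero)) zero) (\(e : Nat). \(w : Nat). succ w) zero)
  ~> refl Nat ((\(t : Nat). \(c : Nat). elimNat (\(δ : Nat). Nat) t (\(m : Nat). \(β : Nat). succ β) c) (succ (succ zero)) zero)
  ~> refl Nat ((\(t : Nat). elimNat (\(c : Nat). Nat) (succ (succ zero)) (\(δ : Nat). \(m : Nat). succ m) t) zero)
  ~> refl Nat (elimNat (\(t : Nat). Nat) (succ (succ zero)) (\(c : Nat). \(δ : Nat). succ δ) zero)
  ~> refl Nat (succ (succ zero))
type:
  Eq Nat (succ (succ zero)) (succ (succ zero))


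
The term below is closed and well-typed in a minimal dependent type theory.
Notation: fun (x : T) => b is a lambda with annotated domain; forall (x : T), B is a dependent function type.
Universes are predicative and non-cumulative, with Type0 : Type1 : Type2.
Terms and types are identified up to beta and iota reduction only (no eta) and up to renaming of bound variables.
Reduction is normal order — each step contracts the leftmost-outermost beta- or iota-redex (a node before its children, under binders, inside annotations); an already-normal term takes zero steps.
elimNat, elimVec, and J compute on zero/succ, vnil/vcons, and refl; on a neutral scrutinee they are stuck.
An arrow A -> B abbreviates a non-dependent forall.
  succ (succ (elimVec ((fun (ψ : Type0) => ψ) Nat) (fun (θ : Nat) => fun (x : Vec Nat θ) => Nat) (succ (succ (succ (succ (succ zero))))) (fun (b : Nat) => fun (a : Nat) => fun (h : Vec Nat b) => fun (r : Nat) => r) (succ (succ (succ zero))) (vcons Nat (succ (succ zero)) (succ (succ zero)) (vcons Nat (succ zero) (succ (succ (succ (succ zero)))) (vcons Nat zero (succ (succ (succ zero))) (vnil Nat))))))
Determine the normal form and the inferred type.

reduced normal form:
  succ (succ (succ (succ (succ (succ (succ zero))))))
the term's type:
  Nat


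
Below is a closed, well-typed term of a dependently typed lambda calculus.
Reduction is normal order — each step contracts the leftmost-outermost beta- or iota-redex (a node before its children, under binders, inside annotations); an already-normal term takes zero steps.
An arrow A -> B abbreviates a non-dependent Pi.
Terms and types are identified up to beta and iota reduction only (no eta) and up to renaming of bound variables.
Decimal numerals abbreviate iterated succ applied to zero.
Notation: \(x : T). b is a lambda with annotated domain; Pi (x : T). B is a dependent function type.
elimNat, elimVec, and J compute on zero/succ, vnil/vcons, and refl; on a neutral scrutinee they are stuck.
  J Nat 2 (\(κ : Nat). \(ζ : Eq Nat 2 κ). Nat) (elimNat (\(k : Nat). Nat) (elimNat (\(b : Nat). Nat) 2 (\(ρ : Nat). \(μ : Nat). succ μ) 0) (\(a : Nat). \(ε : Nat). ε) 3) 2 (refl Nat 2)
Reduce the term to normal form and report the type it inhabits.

normal form:
  2
type:
  Nat


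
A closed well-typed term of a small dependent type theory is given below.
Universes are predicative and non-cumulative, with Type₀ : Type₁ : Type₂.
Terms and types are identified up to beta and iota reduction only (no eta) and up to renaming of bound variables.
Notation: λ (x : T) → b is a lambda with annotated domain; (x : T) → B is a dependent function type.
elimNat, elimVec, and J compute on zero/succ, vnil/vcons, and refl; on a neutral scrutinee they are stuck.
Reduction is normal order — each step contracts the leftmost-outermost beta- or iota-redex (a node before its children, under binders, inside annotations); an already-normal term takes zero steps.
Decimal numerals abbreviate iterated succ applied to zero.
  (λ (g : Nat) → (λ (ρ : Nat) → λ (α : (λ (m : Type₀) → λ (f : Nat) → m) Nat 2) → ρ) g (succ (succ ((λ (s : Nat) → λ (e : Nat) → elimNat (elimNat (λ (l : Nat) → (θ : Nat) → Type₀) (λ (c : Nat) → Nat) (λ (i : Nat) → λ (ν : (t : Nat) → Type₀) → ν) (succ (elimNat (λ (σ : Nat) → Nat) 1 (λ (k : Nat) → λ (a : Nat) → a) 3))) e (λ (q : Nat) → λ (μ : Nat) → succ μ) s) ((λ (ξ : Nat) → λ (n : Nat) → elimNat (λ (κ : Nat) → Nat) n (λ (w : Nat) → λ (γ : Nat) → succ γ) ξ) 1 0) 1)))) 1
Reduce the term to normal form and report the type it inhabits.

resulting normal form:
  1
inferred type:
  Nat


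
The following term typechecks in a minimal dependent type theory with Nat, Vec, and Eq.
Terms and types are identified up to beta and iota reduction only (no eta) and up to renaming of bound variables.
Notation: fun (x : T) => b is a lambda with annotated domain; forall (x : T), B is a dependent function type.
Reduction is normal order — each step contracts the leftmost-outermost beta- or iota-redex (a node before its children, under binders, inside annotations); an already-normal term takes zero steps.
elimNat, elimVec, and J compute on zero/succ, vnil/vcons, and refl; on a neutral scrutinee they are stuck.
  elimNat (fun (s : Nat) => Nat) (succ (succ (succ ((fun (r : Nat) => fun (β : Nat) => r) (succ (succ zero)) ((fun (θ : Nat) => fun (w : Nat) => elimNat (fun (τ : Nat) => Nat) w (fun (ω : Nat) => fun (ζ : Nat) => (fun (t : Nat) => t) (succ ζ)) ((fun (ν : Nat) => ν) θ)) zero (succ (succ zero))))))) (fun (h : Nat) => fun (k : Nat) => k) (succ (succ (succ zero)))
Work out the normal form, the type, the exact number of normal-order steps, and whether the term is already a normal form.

resulting normal form:
  succ (succ (succ (succ (succ zero))))
type:
  Nat
steps to reach normal form (normal order): 12
started in normal form: no
first contracted redex: an elimNat iota-redex


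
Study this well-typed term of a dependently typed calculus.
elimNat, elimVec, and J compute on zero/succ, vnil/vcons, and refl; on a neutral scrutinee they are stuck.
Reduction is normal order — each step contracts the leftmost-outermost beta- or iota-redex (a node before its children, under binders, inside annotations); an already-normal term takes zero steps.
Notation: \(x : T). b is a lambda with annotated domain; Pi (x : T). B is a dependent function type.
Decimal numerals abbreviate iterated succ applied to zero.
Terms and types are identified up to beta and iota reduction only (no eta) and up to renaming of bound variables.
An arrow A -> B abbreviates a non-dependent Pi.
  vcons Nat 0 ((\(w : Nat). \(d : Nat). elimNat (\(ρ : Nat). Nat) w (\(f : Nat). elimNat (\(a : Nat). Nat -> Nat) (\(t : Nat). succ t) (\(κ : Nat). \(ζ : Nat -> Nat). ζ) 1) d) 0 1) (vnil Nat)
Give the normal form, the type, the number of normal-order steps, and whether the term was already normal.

normal form:
  vcons Nat 0 1 (vnil Nat)
the term's type:
  Vec Nat 1
reduction steps (normal order): 10
term was already normal: no
first redex: a beta-redex


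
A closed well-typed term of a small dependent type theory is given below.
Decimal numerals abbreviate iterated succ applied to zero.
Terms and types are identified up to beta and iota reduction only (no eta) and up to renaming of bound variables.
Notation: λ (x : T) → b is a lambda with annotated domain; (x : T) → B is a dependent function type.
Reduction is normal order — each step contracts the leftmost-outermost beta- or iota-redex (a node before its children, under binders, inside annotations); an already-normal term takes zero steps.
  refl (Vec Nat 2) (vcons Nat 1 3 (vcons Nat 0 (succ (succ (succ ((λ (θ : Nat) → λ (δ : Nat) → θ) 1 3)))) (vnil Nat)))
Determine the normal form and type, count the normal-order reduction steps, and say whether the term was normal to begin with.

reduced normal form:
  refl (Vec Nat 2) (vcons Nat 1 3 (vcons Nat 0 4 (vnil Nat)))
inferred type:
  Eq (Vec Nat 2) (vcons Nat 1 3 (vcons Nat 0 4 (vnil Nat))) (vcons Nat 1 3 (vcons Nat 0 4 (vnil Nat)))
normal-order step count: 2
started in normal form: no
first redex: a beta-redex


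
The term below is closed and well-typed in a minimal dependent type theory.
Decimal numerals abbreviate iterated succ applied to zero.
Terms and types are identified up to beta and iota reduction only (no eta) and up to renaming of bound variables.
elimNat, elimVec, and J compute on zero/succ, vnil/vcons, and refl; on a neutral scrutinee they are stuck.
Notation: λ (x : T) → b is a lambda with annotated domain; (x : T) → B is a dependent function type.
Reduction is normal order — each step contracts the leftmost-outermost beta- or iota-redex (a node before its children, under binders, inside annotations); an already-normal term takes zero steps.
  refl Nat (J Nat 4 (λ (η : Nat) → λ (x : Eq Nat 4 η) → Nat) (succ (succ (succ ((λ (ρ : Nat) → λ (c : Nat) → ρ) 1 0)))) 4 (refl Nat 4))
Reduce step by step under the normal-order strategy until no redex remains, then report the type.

normal-order reduction sequence:
  refl Nat (J Nat 4 (λ (η : Nat) → λ (x : Eq Nat 4 η) → Nat) (succ (succ (succ ((λ (ρ : Nat) → λ (c : Nat) → ρ) 1 0)))) 4 (refl Nat 4))
  ~> refl Nat (succ (succ (succ ((λ (η : Nat) → λ (x : Nat) → η) 1 0))))
  ~> refl Nat (succ (succ (succ ((λ (η : Nat) → 1) 0))))
  ~> refl Nat 4
the term's type:
  Eq Nat 4 4
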